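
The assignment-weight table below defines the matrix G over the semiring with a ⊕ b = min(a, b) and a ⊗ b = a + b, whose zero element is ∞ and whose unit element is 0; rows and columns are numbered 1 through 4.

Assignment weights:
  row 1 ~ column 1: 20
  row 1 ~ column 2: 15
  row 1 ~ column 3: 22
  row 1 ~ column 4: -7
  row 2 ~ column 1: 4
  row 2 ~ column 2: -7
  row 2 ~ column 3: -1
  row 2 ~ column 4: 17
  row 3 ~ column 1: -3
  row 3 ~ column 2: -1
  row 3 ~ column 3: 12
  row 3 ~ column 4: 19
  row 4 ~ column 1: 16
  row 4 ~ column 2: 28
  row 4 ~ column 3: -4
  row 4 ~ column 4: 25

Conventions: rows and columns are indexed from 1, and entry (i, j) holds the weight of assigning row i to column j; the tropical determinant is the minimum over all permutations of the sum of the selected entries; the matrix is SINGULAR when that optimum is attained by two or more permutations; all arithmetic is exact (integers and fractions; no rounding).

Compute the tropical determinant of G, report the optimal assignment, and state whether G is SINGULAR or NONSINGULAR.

σ = (1, 2, 3, 4): 20 + (-7) + 12 + 25 = 50
σ = (1, 2, 4, 3): 20 + (-7) + 19 + (-4) = 28
σ = (1, 3, 2, 4): 20 + (-1) + (-1) + 25 = 43
σ = (1, 3, 4, 2): 20 + (-1) + 19 + 28 = 66
σ = (1, 4, 2, 3): 20 + 17 + (-1) + (-4) = 32
σ = (1, 4, 3, 2): 20 + 17 + 12 + 28 = 77
σ = (2, 1, 3, 4): 15 + 4 + 12 + 25 = 56
σ = (2, 1, 4, 3): 15 + 4 + 19 + (-4) = 34
σ = (2, 3, 1, 4): 15 + (-1) + (-3) + 25 = 36
σ = (2, 3, 4, 1): 15 + (-1) + 19 + 16 = 49
σ = (2, 4, 1, 3): 15 + 17 + (-3) + (-4) = 25
σ = (2, 4, 3, 1): 15 + 17 + 12 + 16 = 60
σ = (3, 1, 2, 4): 22 + 4 + (-1) + 25 = 50
σ = (3, 1, 4, 2): 22 + 4 + 19 + 28 = 73
σ = (3, 2, 1, 4): 22 + (-7) + (-3) + 25 = 37
σ = (3, 2, 4, 1): 22 + (-7) + 19 + 16 = 50
σ = (3, 4, 1, 2): 22 + 17 + (-3) + 28 = 64
σ = (3, 4, 2, 1): 22 + 17 + (-1) + 16 = 54
σ = (4, 1, 2, 3): (-7) + 4 + (-1) + (-4) = -8
σ = (4, 1, 3, 2): (-7) + 4 + 12 + 28 = 37
σ = (4, 2, 1, 3): (-7) + (-7) + (-3) + (-4) = -21
σ = (4, 2, 3, 1): (-7) + (-7) + 12 + 16 = 14
σ = (4, 3, 1, 2): (-7) + (-1) + (-3) + 28 = 17
σ = (4, 3, 2, 1): (-7) + (-1) + (-1) + 16 = 7
Optimal value attained by: σ = (4, 2, 1, 3).
Answer: det⊕(G) = -21; verdict: NONSINGULAR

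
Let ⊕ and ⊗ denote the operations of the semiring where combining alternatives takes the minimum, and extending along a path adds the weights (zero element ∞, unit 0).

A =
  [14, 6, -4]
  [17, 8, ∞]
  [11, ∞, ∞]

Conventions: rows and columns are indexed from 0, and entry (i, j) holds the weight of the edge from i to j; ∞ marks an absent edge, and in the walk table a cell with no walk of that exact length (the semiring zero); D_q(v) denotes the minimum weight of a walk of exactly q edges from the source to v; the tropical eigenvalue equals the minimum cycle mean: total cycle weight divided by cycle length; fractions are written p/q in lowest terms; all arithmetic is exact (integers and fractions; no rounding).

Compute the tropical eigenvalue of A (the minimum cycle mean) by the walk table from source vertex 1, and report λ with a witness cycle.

q=0: [∞, 0, ∞]
q=1: [17, 8, ∞]
q=2: [25, 16, 13]
q=3: [24, 24, 21]
Optimal cycle mean attained by: cycle 0->2->0, total (-4) + 11, length 2.
Answer: λ = 7/2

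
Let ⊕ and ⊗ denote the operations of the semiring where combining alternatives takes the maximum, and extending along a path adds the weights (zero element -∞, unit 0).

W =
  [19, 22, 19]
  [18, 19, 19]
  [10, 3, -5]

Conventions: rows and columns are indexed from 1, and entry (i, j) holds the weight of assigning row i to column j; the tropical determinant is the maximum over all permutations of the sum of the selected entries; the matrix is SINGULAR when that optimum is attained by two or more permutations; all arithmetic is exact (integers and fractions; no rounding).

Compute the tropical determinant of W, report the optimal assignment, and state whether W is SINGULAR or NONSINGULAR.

σ = (1, 2, 3): 19 + 19 + (-5) = 33
σ = (1, 3, 2): 19 + 19 + 3 = 41
σ = (2, 1, 3): 22 + 18 + (-5) = 35
σ = (2, 3, 1): 22 + 19 + 10 = 51
σ = (3, 1, 2): 19 + 18 + 3 = 40
σ = (3, 2, 1): 19 + 19 + 10 = 48
Optimal value attained by: σ = (2, 3, 1).
Answer: det⊕(W) = 51; verdict: NONSINGULAR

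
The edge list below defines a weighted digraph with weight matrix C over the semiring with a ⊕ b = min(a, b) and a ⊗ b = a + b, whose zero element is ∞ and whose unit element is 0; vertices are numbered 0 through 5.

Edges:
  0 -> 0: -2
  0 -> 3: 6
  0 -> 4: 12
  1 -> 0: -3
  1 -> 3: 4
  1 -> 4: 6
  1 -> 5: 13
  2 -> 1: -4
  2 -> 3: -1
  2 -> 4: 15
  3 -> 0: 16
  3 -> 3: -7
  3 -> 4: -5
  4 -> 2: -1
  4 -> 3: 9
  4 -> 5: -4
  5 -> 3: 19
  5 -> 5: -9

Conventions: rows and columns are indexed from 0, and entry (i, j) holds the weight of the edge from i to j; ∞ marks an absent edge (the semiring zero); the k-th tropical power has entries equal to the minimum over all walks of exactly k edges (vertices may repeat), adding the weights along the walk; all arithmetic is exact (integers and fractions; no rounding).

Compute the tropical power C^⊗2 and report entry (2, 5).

C^⊗2:
  [-4, ∞, 11, -1, 1, 8]
  [-5, ∞, 5, -3, -1, 2]
  [-7, ∞, 14, -8, -6, 9]
  [9, ∞, -6, -14, -12, -9]
  [25, -5, ∞, -2, 4, -13]
  [35, ∞, ∞, 10, 14, -18]
Key observation: the optimum is the walk 2->1->5, with weight (-4) + 13 = 9.
Optimal value attained by: walk 2->1->5.
Answer: (C^⊗2)[2][5] = 9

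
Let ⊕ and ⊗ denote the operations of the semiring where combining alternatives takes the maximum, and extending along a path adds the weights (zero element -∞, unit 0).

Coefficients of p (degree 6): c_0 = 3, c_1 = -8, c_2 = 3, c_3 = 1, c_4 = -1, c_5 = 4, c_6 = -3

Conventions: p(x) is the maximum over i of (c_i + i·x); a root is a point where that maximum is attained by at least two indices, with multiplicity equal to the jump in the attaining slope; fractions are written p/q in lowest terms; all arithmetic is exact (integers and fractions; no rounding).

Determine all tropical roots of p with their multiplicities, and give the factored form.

hull edge (i=0, c=3) to (i=5, c=4): slope 1/5, span 5
hull edge (i=5, c=4) to (i=6, c=-3): slope -7, span 1
Factored form: p(x) = -3 ⊗ (x ⊕ (-1/5)) ⊗ (x ⊕ (-1/5)) ⊗ (x ⊕ (-1/5)) ⊗ (x ⊕ (-1/5)) ⊗ (x ⊕ (-1/5)) ⊗ (x ⊕ 7)
Answer: roots = -1/5 (mult 5), 7 (mult 1)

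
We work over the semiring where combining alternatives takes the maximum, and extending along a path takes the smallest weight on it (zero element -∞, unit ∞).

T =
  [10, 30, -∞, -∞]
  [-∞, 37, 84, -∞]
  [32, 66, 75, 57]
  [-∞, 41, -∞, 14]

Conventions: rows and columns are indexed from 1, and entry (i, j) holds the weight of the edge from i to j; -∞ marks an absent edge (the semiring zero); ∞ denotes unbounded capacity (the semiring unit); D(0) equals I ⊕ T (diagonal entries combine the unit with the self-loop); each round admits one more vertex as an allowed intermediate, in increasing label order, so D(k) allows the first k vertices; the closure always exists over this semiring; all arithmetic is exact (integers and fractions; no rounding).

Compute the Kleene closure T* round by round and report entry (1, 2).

D(0):
  [∞, 30, -∞, -∞]
  [-∞, ∞, 84, -∞]
  [32, 66, ∞, 57]
  [-∞, 41, -∞, ∞]
D(1):
  [∞, 30, -∞, -∞]
  [-∞, ∞, 84, -∞]
  [32, 66, ∞, 57]
  [-∞, 41, -∞, ∞]
D(2):
  [∞, 30, 30, -∞]
  [-∞, ∞, 84, -∞]
  [32, 66, ∞, 57]
  [-∞, 41, 41, ∞]
D(3):
  [∞, 30, 30, 30]
  [32, ∞, 84, 57]
  [32, 66, ∞, 57]
  [32, 41, 41, ∞]
D(4):
  [∞, 30, 30, 30]
  [32, ∞, 84, 57]
  [32, 66, ∞, 57]
  [32, 41, 41, ∞]
Answer: T*[1][2] = 30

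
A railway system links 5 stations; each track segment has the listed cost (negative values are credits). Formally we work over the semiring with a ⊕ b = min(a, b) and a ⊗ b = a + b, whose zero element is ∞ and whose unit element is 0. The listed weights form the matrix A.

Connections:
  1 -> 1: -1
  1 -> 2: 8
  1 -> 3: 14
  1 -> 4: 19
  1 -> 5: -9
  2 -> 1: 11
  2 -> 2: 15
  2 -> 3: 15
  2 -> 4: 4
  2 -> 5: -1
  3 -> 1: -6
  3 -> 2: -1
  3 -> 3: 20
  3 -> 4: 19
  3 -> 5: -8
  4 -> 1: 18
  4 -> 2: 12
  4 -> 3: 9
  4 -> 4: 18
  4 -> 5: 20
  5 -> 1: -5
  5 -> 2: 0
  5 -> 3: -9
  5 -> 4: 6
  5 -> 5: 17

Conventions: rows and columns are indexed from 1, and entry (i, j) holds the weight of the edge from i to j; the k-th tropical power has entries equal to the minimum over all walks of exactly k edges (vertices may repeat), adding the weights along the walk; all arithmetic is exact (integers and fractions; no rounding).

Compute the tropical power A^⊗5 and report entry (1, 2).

A^⊗2:
  [-14, -9, -18, -3, -10]
  [-6, -1, -10, 5, 2]
  [-13, -8, -17, -2, -15]
  [3, 8, 11, 16, 1]
  [-15, -10, 8, 4, -17]
A^⊗3:
  [-24, -19, -19, -5, -26]
  [-16, -11, -7, 3, -18]
  [-23, -18, -24, -9, -25]
  [-4, 1, -8, 7, -6]
  [-22, -17, -26, -11, -24]
A^⊗4:
  [-31, -26, -35, -20, -33]
  [-23, -18, -27, -12, -25]
  [-30, -25, -34, -19, -32]
  [-14, -9, -15, 0, -16]
  [-32, -27, -33, -18, -34]
A^⊗5:
  [-41, -36, -42, -27, -43]
  [-33, -28, -34, -19, -35]
  [-40, -35, -41, -26, -42]
  [-21, -16, -25, -10, -23]
  [-39, -34, -43, -28, -41]
Key observation: the optimum is the walk 1->5->3->5->3->2, with weight (-9) + (-9) + (-8) + (-9) + (-1) = -36.
Optimal value attained by: walk 1->5->3->5->3->2.
Answer: (A^⊗5)[1][2] = -36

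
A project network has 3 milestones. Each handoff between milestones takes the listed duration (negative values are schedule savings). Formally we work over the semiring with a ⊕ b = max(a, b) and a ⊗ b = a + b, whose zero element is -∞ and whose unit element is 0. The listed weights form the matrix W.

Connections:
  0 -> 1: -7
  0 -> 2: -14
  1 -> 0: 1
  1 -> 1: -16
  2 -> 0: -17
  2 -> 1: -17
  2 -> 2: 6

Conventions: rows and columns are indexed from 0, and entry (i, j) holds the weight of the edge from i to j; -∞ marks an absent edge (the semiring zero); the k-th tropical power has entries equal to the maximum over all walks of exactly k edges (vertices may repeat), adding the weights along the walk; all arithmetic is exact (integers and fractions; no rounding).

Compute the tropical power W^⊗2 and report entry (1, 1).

W^⊗2:
  [-6, -23, -8]
  [-15, -6, -13]
  [-11, -11, 12]
Key observation: the optimum is the walk 1->0->1, with weight 1 + (-7) = -6.
Optimal value attained by: walk 1->0->1.
Answer: (W^⊗2)[1][1] = -6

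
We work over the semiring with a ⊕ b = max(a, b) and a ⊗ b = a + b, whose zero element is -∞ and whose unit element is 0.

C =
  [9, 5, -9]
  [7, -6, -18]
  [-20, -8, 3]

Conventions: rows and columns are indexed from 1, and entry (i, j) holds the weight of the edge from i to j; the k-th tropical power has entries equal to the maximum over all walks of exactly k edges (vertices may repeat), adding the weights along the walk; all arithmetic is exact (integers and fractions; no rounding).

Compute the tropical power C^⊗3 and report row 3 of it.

C^⊗2:
  [18, 14, 0]
  [16, 12, -2]
  [-1, -5, 6]
C^⊗3:
  [27, 23, 9]
  [25, 21, 7]
  [8, 4, 9]
Answer: row 3 of C^⊗3 = [8, 4, 9]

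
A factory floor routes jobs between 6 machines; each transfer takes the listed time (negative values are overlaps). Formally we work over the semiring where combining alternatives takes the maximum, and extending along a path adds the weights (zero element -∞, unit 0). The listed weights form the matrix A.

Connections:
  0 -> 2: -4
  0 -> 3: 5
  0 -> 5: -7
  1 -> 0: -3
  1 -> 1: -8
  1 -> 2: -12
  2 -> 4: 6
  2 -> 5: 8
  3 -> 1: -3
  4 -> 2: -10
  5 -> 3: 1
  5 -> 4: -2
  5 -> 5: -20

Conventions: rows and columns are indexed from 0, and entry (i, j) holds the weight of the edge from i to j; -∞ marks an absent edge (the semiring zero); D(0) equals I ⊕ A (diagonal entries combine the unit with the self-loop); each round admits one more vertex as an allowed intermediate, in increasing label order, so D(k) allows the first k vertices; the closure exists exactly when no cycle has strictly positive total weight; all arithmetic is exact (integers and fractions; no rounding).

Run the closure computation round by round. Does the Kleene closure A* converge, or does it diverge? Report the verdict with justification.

D(0):
  [0, -∞, -4, 5, -∞, -7]
  [-3, 0, -12, -∞, -∞, -∞]
  [-∞, -∞, 0, -∞, 6, 8]
  [-∞, -3, -∞, 0, -∞, -∞]
  [-∞, -∞, -10, -∞, 0, -∞]
  [-∞, -∞, -∞, 1, -2, 0]
D(1):
  [0, -∞, -4, 5, -∞, -7]
  [-3, 0, -7, 2, -∞, -10]
  [-∞, -∞, 0, -∞, 6, 8]
  [-∞, -3, -∞, 0, -∞, -∞]
  [-∞, -∞, -10, -∞, 0, -∞]
  [-∞, -∞, -∞, 1, -2, 0]
D(2):
  [0, -∞, -4, 5, -∞, -7]
  [-3, 0, -7, 2, -∞, -10]
  [-∞, -∞, 0, -∞, 6, 8]
  [-6, -3, -10, 0, -∞, -13]
  [-∞, -∞, -10, -∞, 0, -∞]
  [-∞, -∞, -∞, 1, -2, 0]
D(3):
  [0, -∞, -4, 5, 2, 4]
  [-3, 0, -7, 2, -1, 1]
  [-∞, -∞, 0, -∞, 6, 8]
  [-6, -3, -10, 0, -4, -2]
  [-∞, -∞, -10, -∞, 0, -2]
  [-∞, -∞, -∞, 1, -2, 0]
D(4):
  [0, 2, -4, 5, 2, 4]
  [-3, 0, -7, 2, -1, 1]
  [-∞, -∞, 0, -∞, 6, 8]
  [-6, -3, -10, 0, -4, -2]
  [-∞, -∞, -10, -∞, 0, -2]
  [-5, -2, -9, 1, -2, 0]
D(5):
  [0, 2, -4, 5, 2, 4]
  [-3, 0, -7, 2, -1, 1]
  [-∞, -∞, 0, -∞, 6, 8]
  [-6, -3, -10, 0, -4, -2]
  [-∞, -∞, -10, -∞, 0, -2]
  [-5, -2, -9, 1, -2, 0]
D(6):
  [0, 2, -4, 5, 2, 4]
  [-3, 0, -7, 2, -1, 1]
  [3, 6, 0, 9, 6, 8]
  [-6, -3, -10, 0, -4, -2]
  [-7, -4, -10, -1, 0, -2]
  [-5, -2, -9, 1, -2, 0]
Key observation: every diagonal entry stays at the unit through all rounds, so no improving cycle exists.
Answer: CONVERGES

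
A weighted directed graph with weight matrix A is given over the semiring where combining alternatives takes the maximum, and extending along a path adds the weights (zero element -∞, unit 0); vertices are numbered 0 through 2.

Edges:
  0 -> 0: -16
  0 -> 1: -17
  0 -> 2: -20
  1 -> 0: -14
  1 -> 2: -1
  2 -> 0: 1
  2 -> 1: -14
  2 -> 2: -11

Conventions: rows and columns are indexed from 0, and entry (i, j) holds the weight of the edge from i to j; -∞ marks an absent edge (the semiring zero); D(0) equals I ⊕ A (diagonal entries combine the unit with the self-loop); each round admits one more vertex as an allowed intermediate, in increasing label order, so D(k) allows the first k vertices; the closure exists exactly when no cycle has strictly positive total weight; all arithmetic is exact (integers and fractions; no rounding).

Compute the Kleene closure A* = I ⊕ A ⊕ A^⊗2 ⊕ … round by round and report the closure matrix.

D(0):
  [0, -17, -20]
  [-14, 0, -1]
  [1, -14, 0]
D(1):
  [0, -17, -20]
  [-14, 0, -1]
  [1, -14, 0]
D(2):
  [0, -17, -18]
  [-14, 0, -1]
  [1, -14, 0]
D(3):
  [0, -17, -18]
  [0, 0, -1]
  [1, -14, 0]
Answer: A* = [[0, -17, -18], [0, 0, -1], [1, -14, 0]]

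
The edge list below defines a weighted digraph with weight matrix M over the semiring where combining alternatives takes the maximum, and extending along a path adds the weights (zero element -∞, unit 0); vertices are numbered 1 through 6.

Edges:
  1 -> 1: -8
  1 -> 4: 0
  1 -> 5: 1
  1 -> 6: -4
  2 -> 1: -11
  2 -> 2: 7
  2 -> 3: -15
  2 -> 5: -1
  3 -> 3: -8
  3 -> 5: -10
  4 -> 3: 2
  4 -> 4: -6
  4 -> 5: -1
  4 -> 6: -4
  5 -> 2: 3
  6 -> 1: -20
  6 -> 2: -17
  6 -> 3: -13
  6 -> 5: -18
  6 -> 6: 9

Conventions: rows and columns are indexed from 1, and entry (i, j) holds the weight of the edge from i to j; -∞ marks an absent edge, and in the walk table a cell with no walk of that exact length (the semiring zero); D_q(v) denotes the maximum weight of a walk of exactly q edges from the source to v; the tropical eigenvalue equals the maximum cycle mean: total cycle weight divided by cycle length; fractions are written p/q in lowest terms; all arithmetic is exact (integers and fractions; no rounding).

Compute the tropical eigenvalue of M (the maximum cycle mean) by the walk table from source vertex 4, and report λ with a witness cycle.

q=0: [-∞, -∞, -∞, 0, -∞, -∞]
q=1: [-∞, -∞, 2, -6, -1, -4]
q=2: [-24, 2, -4, -12, -7, 5]
q=3: [-9, 9, -8, -18, 1, 14]
q=4: [-2, 16, 1, -9, 8, 23]
q=5: [5, 23, 10, -2, 15, 32]
q=6: [12, 30, 19, 5, 22, 41]
Optimal cycle mean attained by: cycle 6->6, total 9, length 1.
Answer: λ = 9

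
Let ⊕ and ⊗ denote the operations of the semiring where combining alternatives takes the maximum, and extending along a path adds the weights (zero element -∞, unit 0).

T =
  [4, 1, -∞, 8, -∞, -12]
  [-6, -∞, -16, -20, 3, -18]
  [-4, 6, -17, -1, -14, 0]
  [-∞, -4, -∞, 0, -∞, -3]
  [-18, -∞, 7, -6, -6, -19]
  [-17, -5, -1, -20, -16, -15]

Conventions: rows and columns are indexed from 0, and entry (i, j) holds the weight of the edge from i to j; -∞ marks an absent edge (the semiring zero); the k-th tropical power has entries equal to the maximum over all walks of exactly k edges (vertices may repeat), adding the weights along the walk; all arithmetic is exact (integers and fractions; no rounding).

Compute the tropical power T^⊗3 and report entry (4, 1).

T^⊗2:
  [8, 5, -13, 12, 4, 5]
  [-2, -5, 10, 2, -3, -16]
  [0, -3, -1, 4, 9, -4]
  [-10, -4, -4, 0, -1, -3]
  [3, 13, 1, 6, -7, 7]
  [-5, 5, -9, -2, -2, -1]
T^⊗3:
  [12, 9, 11, 16, 8, 9]
  [6, 16, 4, 9, -2, 10]
  [4, 5, 16, 8, 3, 1]
  [-6, 2, 6, 0, -1, -3]
  [7, 7, 6, 11, 16, 3]
  [-1, -3, 5, 3, 8, -5]
Key observation: the optimum is the walk 4->4->2->1, with weight (-6) + 7 + 6 = 7.
Optimal value attained by: walk 4->4->2->1.
Answer: (T^⊗3)[4][1] = 7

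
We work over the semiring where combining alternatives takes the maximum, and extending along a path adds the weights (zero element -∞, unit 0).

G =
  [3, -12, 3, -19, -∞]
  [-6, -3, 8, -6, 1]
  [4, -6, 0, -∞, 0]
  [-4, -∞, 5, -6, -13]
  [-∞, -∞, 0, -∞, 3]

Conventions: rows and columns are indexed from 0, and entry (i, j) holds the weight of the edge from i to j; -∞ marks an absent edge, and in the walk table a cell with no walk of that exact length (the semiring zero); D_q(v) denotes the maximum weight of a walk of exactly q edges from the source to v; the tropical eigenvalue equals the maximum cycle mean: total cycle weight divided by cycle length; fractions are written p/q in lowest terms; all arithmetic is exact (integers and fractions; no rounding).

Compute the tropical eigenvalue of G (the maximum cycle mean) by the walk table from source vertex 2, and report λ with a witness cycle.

q=0: [-∞, -∞, 0, -∞, -∞]
q=1: [4, -6, 0, -∞, 0]
q=2: [7, -6, 7, -12, 3]
q=3: [11, 1, 10, -12, 7]
q=4: [14, 4, 14, -5, 10]
q=5: [18, 8, 17, -2, 14]
Optimal cycle mean attained by: cycle 0->2->0, total 3 + 4, length 2.
Answer: λ = 7/2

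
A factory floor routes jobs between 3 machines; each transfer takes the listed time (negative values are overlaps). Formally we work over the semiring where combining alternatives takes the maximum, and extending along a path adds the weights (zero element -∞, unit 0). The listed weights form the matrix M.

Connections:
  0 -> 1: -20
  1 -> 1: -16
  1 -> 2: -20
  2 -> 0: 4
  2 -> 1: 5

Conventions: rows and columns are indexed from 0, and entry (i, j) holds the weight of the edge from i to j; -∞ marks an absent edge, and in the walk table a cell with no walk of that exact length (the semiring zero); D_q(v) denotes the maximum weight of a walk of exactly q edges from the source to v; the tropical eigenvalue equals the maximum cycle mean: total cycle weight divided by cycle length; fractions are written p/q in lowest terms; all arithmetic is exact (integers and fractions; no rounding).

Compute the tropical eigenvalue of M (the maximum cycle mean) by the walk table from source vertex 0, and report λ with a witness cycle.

q=0: [0, -∞, -∞]
q=1: [-∞, -20, -∞]
q=2: [-∞, -36, -40]
q=3: [-36, -35, -56]
Optimal cycle mean attained by: cycle 1->2->1, total (-20) + 5, length 2.
Answer: λ = -15/2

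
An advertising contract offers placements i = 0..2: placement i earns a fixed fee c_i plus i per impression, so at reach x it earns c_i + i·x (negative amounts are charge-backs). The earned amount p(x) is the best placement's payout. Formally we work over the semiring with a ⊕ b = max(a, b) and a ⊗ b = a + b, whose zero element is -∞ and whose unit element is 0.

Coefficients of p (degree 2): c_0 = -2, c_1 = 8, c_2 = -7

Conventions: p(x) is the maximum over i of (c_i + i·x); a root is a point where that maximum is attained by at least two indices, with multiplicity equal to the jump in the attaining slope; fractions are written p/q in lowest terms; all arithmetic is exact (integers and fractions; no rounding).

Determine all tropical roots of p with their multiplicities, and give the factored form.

hull edge (i=0, c=-2) to (i=1, c=8): slope 10, span 1
hull edge (i=1, c=8) to (i=2, c=-7): slope -15, span 1
Factored form: p(x) = -7 ⊗ (x ⊕ (-10)) ⊗ (x ⊕ 15)
Answer: roots = -10 (mult 1), 15 (mult 1)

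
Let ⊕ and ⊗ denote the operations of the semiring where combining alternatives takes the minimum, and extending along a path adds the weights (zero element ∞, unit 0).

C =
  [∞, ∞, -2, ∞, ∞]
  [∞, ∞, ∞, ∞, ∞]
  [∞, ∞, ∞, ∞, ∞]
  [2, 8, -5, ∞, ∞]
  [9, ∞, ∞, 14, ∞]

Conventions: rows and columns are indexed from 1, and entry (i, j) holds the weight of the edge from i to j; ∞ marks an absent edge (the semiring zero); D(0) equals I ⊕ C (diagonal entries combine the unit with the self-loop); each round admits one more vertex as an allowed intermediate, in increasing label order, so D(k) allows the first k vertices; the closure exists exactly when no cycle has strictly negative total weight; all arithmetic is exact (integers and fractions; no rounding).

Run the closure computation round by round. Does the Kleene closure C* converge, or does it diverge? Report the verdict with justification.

D(0):
  [0, ∞, -2, ∞, ∞]
  [∞, 0, ∞, ∞, ∞]
  [∞, ∞, 0, ∞, ∞]
  [2, 8, -5, 0, ∞]
  [9, ∞, ∞, 14, 0]
D(1):
  [0, ∞, -2, ∞, ∞]
  [∞, 0, ∞, ∞, ∞]
  [∞, ∞, 0, ∞, ∞]
  [2, 8, -5, 0, ∞]
  [9, ∞, 7, 14, 0]
D(2):
  [0, ∞, -2, ∞, ∞]
  [∞, 0, ∞, ∞, ∞]
  [∞, ∞, 0, ∞, ∞]
  [2, 8, -5, 0, ∞]
  [9, ∞, 7, 14, 0]
D(3):
  [0, ∞, -2, ∞, ∞]
  [∞, 0, ∞, ∞, ∞]
  [∞, ∞, 0, ∞, ∞]
  [2, 8, -5, 0, ∞]
  [9, ∞, 7, 14, 0]
D(4):
  [0, ∞, -2, ∞, ∞]
  [∞, 0, ∞, ∞, ∞]
  [∞, ∞, 0, ∞, ∞]
  [2, 8, -5, 0, ∞]
  [9, 22, 7, 14, 0]
D(5):
  [0, ∞, -2, ∞, ∞]
  [∞, 0, ∞, ∞, ∞]
  [∞, ∞, 0, ∞, ∞]
  [2, 8, -5, 0, ∞]
  [9, 22, 7, 14, 0]
Key observation: every diagonal entry stays at the unit through all rounds, so no improving cycle exists.
Answer: CONVERGES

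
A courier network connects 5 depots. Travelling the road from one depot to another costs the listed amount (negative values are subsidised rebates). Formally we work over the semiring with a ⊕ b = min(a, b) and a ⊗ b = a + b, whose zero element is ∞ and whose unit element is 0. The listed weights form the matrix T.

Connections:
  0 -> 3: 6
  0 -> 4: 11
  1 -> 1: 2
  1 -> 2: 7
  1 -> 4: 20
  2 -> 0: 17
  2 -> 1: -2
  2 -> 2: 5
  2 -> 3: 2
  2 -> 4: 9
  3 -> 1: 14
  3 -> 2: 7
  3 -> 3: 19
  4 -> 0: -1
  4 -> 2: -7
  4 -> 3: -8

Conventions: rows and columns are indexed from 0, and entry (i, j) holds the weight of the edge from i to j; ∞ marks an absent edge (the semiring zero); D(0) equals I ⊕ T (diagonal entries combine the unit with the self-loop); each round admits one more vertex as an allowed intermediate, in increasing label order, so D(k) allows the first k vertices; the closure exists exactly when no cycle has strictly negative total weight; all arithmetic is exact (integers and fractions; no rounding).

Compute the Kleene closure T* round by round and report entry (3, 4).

D(0):
  [0, ∞, ∞, 6, 11]
  [∞, 0, 7, ∞, 20]
  [17, -2, 0, 2, 9]
  [∞, 14, 7, 0, ∞]
  [-1, ∞, -7, -8, 0]
D(1):
  [0, ∞, ∞, 6, 11]
  [∞, 0, 7, ∞, 20]
  [17, -2, 0, 2, 9]
  [∞, 14, 7, 0, ∞]
  [-1, ∞, -7, -8, 0]
D(2):
  [0, ∞, ∞, 6, 11]
  [∞, 0, 7, ∞, 20]
  [17, -2, 0, 2, 9]
  [∞, 14, 7, 0, 34]
  [-1, ∞, -7, -8, 0]
D(3):
  [0, ∞, ∞, 6, 11]
  [24, 0, 7, 9, 16]
  [17, -2, 0, 2, 9]
  [24, 5, 7, 0, 16]
  [-1, -9, -7, -8, 0]
D(4):
  [0, 11, 13, 6, 11]
  [24, 0, 7, 9, 16]
  [17, -2, 0, 2, 9]
  [24, 5, 7, 0, 16]
  [-1, -9, -7, -8, 0]
D(5):
  [0, 2, 4, 3, 11]
  [15, 0, 7, 8, 16]
  [8, -2, 0, 1, 9]
  [15, 5, 7, 0, 16]
  [-1, -9, -7, -8, 0]
Answer: T*[3][4] = 16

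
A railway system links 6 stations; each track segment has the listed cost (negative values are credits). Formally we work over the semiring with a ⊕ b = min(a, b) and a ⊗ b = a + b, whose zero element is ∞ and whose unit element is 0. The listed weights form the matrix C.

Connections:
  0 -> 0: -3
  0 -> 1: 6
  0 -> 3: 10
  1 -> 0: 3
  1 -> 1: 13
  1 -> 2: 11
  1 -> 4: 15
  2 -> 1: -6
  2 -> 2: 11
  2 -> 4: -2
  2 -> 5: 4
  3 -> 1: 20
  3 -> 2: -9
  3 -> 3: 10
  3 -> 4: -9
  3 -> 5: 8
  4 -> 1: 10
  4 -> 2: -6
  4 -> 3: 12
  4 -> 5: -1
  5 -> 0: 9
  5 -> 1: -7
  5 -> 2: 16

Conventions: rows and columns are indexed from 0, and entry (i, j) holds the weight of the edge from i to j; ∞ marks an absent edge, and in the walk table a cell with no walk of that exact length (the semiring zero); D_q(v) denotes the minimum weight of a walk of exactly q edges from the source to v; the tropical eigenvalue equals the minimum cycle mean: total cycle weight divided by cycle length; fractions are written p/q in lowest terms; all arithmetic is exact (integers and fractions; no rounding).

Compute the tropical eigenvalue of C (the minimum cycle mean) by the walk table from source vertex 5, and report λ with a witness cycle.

q=0: [∞, ∞, ∞, ∞, ∞, 0]
q=1: [9, -7, 16, ∞, ∞, ∞]
q=2: [-4, 6, 4, 19, 8, 20]
q=3: [-7, -2, 2, 6, 2, 7]
q=4: [-10, -4, -4, 3, -3, 1]
q=5: [-13, -10, -9, 0, -6, -4]
q=6: [-16, -15, -12, -3, -11, -7]
Optimal cycle mean attained by: cycle 2->4->2, total (-2) + (-6), length 2.
Answer: λ = -4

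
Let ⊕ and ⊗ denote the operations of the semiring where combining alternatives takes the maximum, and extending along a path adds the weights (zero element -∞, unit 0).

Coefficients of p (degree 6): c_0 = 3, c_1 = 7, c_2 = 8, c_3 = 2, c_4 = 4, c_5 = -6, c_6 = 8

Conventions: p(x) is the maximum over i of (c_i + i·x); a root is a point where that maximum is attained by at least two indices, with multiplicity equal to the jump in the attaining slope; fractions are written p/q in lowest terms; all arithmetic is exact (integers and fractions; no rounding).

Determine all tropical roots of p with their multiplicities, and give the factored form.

hull edge (i=0, c=3) to (i=1, c=7): slope 4, span 1
hull edge (i=1, c=7) to (i=2, c=8): slope 1, span 1
hull edge (i=2, c=8) to (i=6, c=8): slope 0, span 4
Factored form: p(x) = 8 ⊗ (x ⊕ (-4)) ⊗ (x ⊕ (-1)) ⊗ (x ⊕ 0) ⊗ (x ⊕ 0) ⊗ (x ⊕ 0) ⊗ (x ⊕ 0)
Answer: roots = -4 (mult 1), -1 (mult 1), 0 (mult 4)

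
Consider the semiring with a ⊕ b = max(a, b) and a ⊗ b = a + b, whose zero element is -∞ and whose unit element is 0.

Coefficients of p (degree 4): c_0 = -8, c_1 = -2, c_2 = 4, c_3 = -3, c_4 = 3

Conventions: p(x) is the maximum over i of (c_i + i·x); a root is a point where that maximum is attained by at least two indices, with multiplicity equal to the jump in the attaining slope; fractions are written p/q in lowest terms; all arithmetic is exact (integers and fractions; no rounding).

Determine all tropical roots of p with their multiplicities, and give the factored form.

hull edge (i=0, c=-8) to (i=2, c=4): slope 6, span 2
hull edge (i=2, c=4) to (i=4, c=3): slope -1/2, span 2
Factored form: p(x) = 3 ⊗ (x ⊕ (-6)) ⊗ (x ⊕ (-6)) ⊗ (x ⊕ 1/2) ⊗ (x ⊕ 1/2)
Answer: roots = -6 (mult 2), 1/2 (mult 2)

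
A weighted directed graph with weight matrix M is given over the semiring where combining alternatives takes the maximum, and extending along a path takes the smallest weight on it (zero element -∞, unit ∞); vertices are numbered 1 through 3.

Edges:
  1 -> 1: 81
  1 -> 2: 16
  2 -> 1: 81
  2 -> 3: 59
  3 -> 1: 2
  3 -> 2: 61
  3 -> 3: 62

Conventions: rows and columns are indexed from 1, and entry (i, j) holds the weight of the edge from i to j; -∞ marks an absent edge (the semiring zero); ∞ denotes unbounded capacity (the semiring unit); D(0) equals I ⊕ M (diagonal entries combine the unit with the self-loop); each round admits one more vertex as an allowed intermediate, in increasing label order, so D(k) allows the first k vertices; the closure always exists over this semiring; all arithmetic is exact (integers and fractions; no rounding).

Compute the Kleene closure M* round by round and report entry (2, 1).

D(0):
  [∞, 16, -∞]
  [81, ∞, 59]
  [2, 61, ∞]
D(1):
  [∞, 16, -∞]
  [81, ∞, 59]
  [2, 61, ∞]
D(2):
  [∞, 16, 16]
  [81, ∞, 59]
  [61, 61, ∞]
D(3):
  [∞, 16, 16]
  [81, ∞, 59]
  [61, 61, ∞]
Answer: M*[2][1] = 81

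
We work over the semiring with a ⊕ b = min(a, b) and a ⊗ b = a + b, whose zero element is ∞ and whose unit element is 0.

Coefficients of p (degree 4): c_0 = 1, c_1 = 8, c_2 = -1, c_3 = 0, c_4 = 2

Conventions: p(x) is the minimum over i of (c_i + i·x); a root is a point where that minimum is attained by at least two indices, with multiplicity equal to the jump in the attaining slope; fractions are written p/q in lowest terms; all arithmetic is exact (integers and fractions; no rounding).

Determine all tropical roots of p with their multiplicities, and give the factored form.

hull edge (i=0, c=1) to (i=2, c=-1): slope -1, span 2
hull edge (i=2, c=-1) to (i=3, c=0): slope 1, span 1
hull edge (i=3, c=0) to (i=4, c=2): slope 2, span 1
Factored form: p(x) = 2 ⊗ (x ⊕ (-2)) ⊗ (x ⊕ (-1)) ⊗ (x ⊕ 1) ⊗ (x ⊕ 1)
Answer: roots = -2 (mult 1), -1 (mult 1), 1 (mult 2)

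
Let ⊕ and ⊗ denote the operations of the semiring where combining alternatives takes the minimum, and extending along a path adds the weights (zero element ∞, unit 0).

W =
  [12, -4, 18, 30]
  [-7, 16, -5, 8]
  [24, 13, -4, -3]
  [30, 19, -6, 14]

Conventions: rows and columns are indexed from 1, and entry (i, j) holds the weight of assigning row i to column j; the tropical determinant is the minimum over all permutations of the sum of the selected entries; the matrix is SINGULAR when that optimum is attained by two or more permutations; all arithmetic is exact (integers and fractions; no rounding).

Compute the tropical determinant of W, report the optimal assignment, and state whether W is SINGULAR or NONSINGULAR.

σ = (1, 2, 3, 4): 12 + 16 + (-4) + 14 = 38
σ = (1, 2, 4, 3): 12 + 16 + (-3) + (-6) = 19
σ = (1, 3, 2, 4): 12 + (-5) + 13 + 14 = 34
σ = (1, 3, 4, 2): 12 + (-5) + (-3) + 19 = 23
σ = (1, 4, 2, 3): 12 + 8 + 13 + (-6) = 27
σ = (1, 4, 3, 2): 12 + 8 + (-4) + 19 = 35
σ = (2, 1, 3, 4): (-4) + (-7) + (-4) + 14 = -1
σ = (2, 1, 4, 3): (-4) + (-7) + (-3) + (-6) = -20
σ = (2, 3, 1, 4): (-4) + (-5) + 24 + 14 = 29
σ = (2, 3, 4, 1): (-4) + (-5) + (-3) + 30 = 18
σ = (2, 4, 1, 3): (-4) + 8 + 24 + (-6) = 22
σ = (2, 4, 3, 1): (-4) + 8 + (-4) + 30 = 30
σ = (3, 1, 2, 4): 18 + (-7) + 13 + 14 = 38
σ = (3, 1, 4, 2): 18 + (-7) + (-3) + 19 = 27
σ = (3, 2, 1, 4): 18 + 16 + 24 + 14 = 72
σ = (3, 2, 4, 1): 18 + 16 + (-3) + 30 = 61
σ = (3, 4, 1, 2): 18 + 8 + 24 + 19 = 69
σ = (3, 4, 2, 1): 18 + 8 + 13 + 30 = 69
σ = (4, 1, 2, 3): 30 + (-7) + 13 + (-6) = 30
σ = (4, 1, 3, 2): 30 + (-7) + (-4) + 19 = 38
σ = (4, 2, 1, 3): 30 + 16 + 24 + (-6) = 64
σ = (4, 2, 3, 1): 30 + 16 + (-4) + 30 = 72
σ = (4, 3, 1, 2): 30 + (-5) + 24 + 19 = 68
σ = (4, 3, 2, 1): 30 + (-5) + 13 + 30 = 68
Optimal value attained by: σ = (2, 1, 4, 3).
Answer: det⊕(W) = -20; verdict: NONSINGULAR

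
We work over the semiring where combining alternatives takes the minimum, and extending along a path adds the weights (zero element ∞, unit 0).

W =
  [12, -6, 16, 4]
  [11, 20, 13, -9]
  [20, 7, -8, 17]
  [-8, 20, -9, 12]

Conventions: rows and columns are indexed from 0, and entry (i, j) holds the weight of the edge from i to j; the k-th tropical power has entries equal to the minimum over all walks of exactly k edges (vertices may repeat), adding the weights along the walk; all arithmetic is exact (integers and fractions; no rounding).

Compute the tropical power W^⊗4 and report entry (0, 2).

W^⊗2:
  [-4, 6, -5, -15]
  [-17, 5, -18, 3]
  [9, -1, -16, -2]
  [4, -14, -17, -4]
W^⊗3:
  [-23, -10, -24, -3]
  [-5, -23, -26, -13]
  [-10, -9, -24, -10]
  [-12, -10, -25, -23]
W^⊗4:
  [-11, -29, -32, -19]
  [-21, -19, -34, -32]
  [-18, -17, -32, -18]
  [-31, -18, -33, -19]
Key observation: the optimum is the walk 0->1->3->2->2, with weight (-6) + (-9) + (-9) + (-8) = -32.
Optimal value attained by: walk 0->1->3->2->2.
Answer: (W^⊗4)[0][2] = -32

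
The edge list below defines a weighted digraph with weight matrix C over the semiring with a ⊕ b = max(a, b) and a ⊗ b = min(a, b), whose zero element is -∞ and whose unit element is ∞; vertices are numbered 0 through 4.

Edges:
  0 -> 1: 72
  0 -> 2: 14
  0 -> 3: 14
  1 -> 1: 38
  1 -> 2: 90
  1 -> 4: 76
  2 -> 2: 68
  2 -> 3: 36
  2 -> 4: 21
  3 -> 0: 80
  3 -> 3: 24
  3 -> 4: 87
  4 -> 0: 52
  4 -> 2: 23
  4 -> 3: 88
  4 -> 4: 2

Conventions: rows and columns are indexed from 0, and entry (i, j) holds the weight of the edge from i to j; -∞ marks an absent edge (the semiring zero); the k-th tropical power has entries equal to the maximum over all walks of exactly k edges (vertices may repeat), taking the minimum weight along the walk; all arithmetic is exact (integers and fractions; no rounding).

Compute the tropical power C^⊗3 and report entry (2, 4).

C^⊗2:
  [14, 38, 72, 14, 72]
  [52, 38, 68, 76, 38]
  [36, -∞, 68, 36, 36]
  [52, 72, 23, 87, 24]
  [80, 52, 23, 24, 87]
C^⊗3:
  [52, 38, 68, 72, 38]
  [76, 52, 68, 38, 76]
  [36, 36, 68, 36, 36]
  [80, 52, 72, 24, 87]
  [52, 72, 52, 87, 52]
Key observation: the optimum is the walk 2->2->3->4, with weight 68 min 36 min 87 = 36.
Optimal value attained by: walk 2->2->3->4.
Answer: (C^⊗3)[2][4] = 36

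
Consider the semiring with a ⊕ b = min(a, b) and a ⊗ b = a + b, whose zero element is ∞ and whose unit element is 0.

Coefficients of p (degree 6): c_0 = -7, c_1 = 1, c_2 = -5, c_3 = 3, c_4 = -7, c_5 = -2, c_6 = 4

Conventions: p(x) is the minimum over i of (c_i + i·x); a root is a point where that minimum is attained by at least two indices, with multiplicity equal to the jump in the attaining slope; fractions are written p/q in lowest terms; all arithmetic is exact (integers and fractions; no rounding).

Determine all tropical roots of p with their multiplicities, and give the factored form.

hull edge (i=0, c=-7) to (i=4, c=-7): slope 0, span 4
hull edge (i=4, c=-7) to (i=5, c=-2): slope 5, span 1
hull edge (i=5, c=-2) to (i=6, c=4): slope 6, span 1
Factored form: p(x) = 4 ⊗ (x ⊕ (-6)) ⊗ (x ⊕ (-5)) ⊗ (x ⊕ 0) ⊗ (x ⊕ 0) ⊗ (x ⊕ 0) ⊗ (x ⊕ 0)
Answer: roots = -6 (mult 1), -5 (mult 1), 0 (mult 4)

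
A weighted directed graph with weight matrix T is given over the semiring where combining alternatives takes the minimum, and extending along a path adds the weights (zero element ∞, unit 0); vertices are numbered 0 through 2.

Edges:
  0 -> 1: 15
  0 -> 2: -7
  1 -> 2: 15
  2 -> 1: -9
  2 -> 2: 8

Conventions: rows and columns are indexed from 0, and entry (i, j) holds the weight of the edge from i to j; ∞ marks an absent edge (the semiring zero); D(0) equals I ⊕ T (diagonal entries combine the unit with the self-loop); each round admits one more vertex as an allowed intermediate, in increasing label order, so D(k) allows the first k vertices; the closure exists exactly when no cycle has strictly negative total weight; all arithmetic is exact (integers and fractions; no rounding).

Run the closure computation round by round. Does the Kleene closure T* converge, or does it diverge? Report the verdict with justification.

D(0):
  [0, 15, -7]
  [∞, 0, 15]
  [∞, -9, 0]
D(1):
  [0, 15, -7]
  [∞, 0, 15]
  [∞, -9, 0]
D(2):
  [0, 15, -7]
  [∞, 0, 15]
  [∞, -9, 0]
D(3):
  [0, -16, -7]
  [∞, 0, 15]
  [∞, -9, 0]
Key observation: every diagonal entry stays at the unit through all rounds, so no improving cycle exists.
Answer: CONVERGES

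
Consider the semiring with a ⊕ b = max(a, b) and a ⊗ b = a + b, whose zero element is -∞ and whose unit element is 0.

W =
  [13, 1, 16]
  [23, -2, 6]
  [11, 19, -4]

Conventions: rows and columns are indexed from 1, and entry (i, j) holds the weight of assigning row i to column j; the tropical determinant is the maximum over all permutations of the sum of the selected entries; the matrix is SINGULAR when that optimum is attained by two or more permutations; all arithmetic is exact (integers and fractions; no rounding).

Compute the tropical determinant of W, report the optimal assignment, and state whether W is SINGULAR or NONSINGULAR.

σ = (1, 2, 3): 13 + (-2) + (-4) = 7
σ = (1, 3, 2): 13 + 6 + 19 = 38
σ = (2, 1, 3): 1 + 23 + (-4) = 20
σ = (2, 3, 1): 1 + 6 + 11 = 18
σ = (3, 1, 2): 16 + 23 + 19 = 58
σ = (3, 2, 1): 16 + (-2) + 11 = 25
Optimal value attained by: σ = (3, 1, 2).
Answer: det⊕(W) = 58; verdict: NONSINGULAR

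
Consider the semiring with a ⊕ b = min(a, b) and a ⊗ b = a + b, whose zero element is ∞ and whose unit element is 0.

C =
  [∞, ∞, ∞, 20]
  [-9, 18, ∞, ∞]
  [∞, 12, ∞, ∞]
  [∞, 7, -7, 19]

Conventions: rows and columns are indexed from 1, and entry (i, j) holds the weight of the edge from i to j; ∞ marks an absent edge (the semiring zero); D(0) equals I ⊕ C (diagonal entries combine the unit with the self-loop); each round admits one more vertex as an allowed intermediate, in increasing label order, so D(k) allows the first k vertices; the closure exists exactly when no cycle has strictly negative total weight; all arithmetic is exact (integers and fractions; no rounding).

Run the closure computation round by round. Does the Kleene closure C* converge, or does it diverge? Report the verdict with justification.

D(0):
  [0, ∞, ∞, 20]
  [-9, 0, ∞, ∞]
  [∞, 12, 0, ∞]
  [∞, 7, -7, 0]
D(1):
  [0, ∞, ∞, 20]
  [-9, 0, ∞, 11]
  [∞, 12, 0, ∞]
  [∞, 7, -7, 0]
D(2):
  [0, ∞, ∞, 20]
  [-9, 0, ∞, 11]
  [3, 12, 0, 23]
  [-2, 7, -7, 0]
D(3):
  [0, ∞, ∞, 20]
  [-9, 0, ∞, 11]
  [3, 12, 0, 23]
  [-4, 5, -7, 0]
D(4):
  [0, 25, 13, 20]
  [-9, 0, 4, 11]
  [3, 12, 0, 23]
  [-4, 5, -7, 0]
Key observation: every diagonal entry stays at the unit through all rounds, so no improving cycle exists.
Answer: CONVERGES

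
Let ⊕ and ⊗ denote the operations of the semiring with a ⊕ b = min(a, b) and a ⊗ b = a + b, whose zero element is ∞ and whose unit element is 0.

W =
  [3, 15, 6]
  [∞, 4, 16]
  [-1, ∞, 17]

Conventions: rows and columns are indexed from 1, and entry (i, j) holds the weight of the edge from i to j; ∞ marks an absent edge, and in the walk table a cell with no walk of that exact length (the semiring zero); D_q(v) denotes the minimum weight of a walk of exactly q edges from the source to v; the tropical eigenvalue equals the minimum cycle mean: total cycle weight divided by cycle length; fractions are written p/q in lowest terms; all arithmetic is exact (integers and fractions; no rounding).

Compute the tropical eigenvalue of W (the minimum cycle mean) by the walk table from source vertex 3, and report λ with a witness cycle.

q=0: [∞, ∞, 0]
q=1: [-1, ∞, 17]
q=2: [2, 14, 5]
q=3: [4, 17, 8]
Optimal cycle mean attained by: cycle 1->3->1, total 6 + (-1), length 2.
Answer: λ = 5/2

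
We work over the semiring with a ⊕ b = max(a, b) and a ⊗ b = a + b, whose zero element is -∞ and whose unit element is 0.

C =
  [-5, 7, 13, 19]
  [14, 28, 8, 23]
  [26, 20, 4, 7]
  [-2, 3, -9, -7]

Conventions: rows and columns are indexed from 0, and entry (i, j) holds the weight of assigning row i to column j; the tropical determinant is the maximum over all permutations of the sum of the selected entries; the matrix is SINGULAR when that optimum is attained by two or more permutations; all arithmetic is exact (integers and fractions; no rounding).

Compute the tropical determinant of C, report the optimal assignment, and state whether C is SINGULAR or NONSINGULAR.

σ = (0, 1, 2, 3): (-5) + 28 + 4 + (-7) = 20
σ = (0, 1, 3, 2): (-5) + 28 + 7 + (-9) = 21
σ = (0, 2, 1, 3): (-5) + 8 + 20 + (-7) = 16
σ = (0, 2, 3, 1): (-5) + 8 + 7 + 3 = 13
σ = (0, 3, 1, 2): (-5) + 23 + 20 + (-9) = 29
σ = (0, 3, 2, 1): (-5) + 23 + 4 + 3 = 25
σ = (1, 0, 2, 3): 7 + 14 + 4 + (-7) = 18
σ = (1, 0, 3, 2): 7 + 14 + 7 + (-9) = 19
σ = (1, 2, 0, 3): 7 + 8 + 26 + (-7) = 34
σ = (1, 2, 3, 0): 7 + 8 + 7 + (-2) = 20
σ = (1, 3, 0, 2): 7 + 23 + 26 + (-9) = 47
σ = (1, 3, 2, 0): 7 + 23 + 4 + (-2) = 32
σ = (2, 0, 1, 3): 13 + 14 + 20 + (-7) = 40
σ = (2, 0, 3, 1): 13 + 14 + 7 + 3 = 37
σ = (2, 1, 0, 3): 13 + 28 + 26 + (-7) = 60
σ = (2, 1, 3, 0): 13 + 28 + 7 + (-2) = 46
σ = (2, 3, 0, 1): 13 + 23 + 26 + 3 = 65
σ = (2, 3, 1, 0): 13 + 23 + 20 + (-2) = 54
σ = (3, 0, 1, 2): 19 + 14 + 20 + (-9) = 44
σ = (3, 0, 2, 1): 19 + 14 + 4 + 3 = 40
σ = (3, 1, 0, 2): 19 + 28 + 26 + (-9) = 64
σ = (3, 1, 2, 0): 19 + 28 + 4 + (-2) = 49
σ = (3, 2, 0, 1): 19 + 8 + 26 + 3 = 56
σ = (3, 2, 1, 0): 19 + 8 + 20 + (-2) = 45
Optimal value attained by: σ = (2, 3, 0, 1).
Answer: det⊕(C) = 65; verdict: NONSINGULAR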